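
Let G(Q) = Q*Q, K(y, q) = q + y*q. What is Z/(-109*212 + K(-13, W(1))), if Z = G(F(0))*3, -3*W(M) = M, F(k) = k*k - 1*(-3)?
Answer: -27/23104 ≈ -0.0011686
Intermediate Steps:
F(k) = 3 + k**2 (F(k) = k**2 + 3 = 3 + k**2)
W(M) = -M/3
K(y, q) = q + q*y
G(Q) = Q**2
Z = 27 (Z = (3 + 0**2)**2*3 = (3 + 0)**2*3 = 3**2*3 = 9*3 = 27)
Z/(-109*212 + K(-13, W(1))) = 27/(-109*212 + (-1/3*1)*(1 - 13)) = 27/(-23108 - 1/3*(-12)) = 27/(-23108 + 4) = 27/(-23104) = 27*(-1/23104) = -27/23104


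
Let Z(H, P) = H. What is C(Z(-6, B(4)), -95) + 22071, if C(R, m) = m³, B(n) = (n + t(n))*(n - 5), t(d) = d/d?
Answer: -835304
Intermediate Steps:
t(d) = 1
B(n) = (1 + n)*(-5 + n) (B(n) = (n + 1)*(n - 5) = (1 + n)*(-5 + n))
C(Z(-6, B(4)), -95) + 22071 = (-95)³ + 22071 = -857375 + 22071 = -835304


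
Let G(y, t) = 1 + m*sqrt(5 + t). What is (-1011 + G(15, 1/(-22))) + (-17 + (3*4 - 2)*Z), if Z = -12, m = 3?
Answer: -1147 + 3*sqrt(2398)/22 ≈ -1140.3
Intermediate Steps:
G(y, t) = 1 + 3*sqrt(5 + t)
(-1011 + G(15, 1/(-22))) + (-17 + (3*4 - 2)*Z) = (-1011 + (1 + 3*sqrt(5 + 1/(-22)))) + (-17 + (3*4 - 2)*(-12)) = (-1011 + (1 + 3*sqrt(5 - 1/22))) + (-17 + (12 - 2)*(-12)) = (-1011 + (1 + 3*sqrt(109/22))) + (-17 + 10*(-12)) = (-1011 + (1 + 3*(sqrt(2398)/22))) + (-17 - 120) = (-1011 + (1 + 3*sqrt(2398)/22)) - 137 = (-1010 + 3*sqrt(2398)/22) - 137 = -1147 + 3*sqrt(2398)/22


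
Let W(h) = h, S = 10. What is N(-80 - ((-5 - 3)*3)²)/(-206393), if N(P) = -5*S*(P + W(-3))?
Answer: -32950/206393 ≈ -0.15965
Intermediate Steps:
N(P) = 150 - 50*P (N(P) = -50*(P - 3) = -50*(-3 + P) = -5*(-30 + 10*P) = 150 - 50*P)
N(-80 - ((-5 - 3)*3)²)/(-206393) = (150 - 50*(-80 - ((-5 - 3)*3)²))/(-206393) = (150 - 50*(-80 - (-8*3)²))*(-1/206393) = (150 - 50*(-80 - 1*(-24)²))*(-1/206393) = (150 - 50*(-80 - 1*576))*(-1/206393) = (150 - 50*(-80 - 576))*(-1/206393) = (150 - 50*(-656))*(-1/206393) = (150 + 32800)*(-1/206393) = 32950*(-1/206393) = -32950/206393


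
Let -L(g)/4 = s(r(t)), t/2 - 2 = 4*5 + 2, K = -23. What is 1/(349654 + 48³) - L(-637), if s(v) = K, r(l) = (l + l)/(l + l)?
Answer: -42342631/460246 ≈ -92.000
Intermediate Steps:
t = 48 (t = 4 + 2*(4*5 + 2) = 4 + 2*(20 + 2) = 4 + 2*22 = 4 + 44 = 48)
r(l) = 1 (r(l) = (2*l)/((2*l)) = (2*l)*(1/(2*l)) = 1)
s(v) = -23
L(g) = 92 (L(g) = -4*(-23) = 92)
1/(349654 + 48³) - L(-637) = 1/(349654 + 48³) - 1*92 = 1/(349654 + 110592) - 92 = 1/460246 - 92 = -42342631/460246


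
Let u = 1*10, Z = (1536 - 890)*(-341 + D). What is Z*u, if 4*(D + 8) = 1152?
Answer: -394060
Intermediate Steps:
D = 280 (D = -8 + (1/4)*1152 = -8 + 288 = 280)
Z = -39406 (Z = (1536 - 890)*(-341 + 280) = 646*(-61) = -39406)
u = 10
Z*u = -39406*10 = -394060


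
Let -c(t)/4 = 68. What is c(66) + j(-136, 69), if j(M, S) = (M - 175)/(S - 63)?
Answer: -1943/6 ≈ -323.83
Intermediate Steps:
j(M, S) = (-175 + M)/(-63 + S)
c(t) = -272 (c(t) = -4*68 = -272)
c(66) + j(-136, 69) = -272 + (-175 - 136)/(-63 + 69) = -272 - 311/6 = -1943/6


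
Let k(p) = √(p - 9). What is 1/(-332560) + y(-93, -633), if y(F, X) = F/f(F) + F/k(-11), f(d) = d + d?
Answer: 166279/332560 + 93*I*√5/10 ≈ 0.5 + 20.795*I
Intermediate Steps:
f(d) = 2*d
k(p) = √(-9 + p)
y(F, X) = ½ - I*F*√5/10 (y(F, X) = F/((2*F)) + F/(√(-9 - 11)) = F*(1/(2*F)) + F/(√(-20)) = ½ + F/((2*I*√5)) = ½ + F*(-I*√5/10) = ½ - I*F*√5/10)
1/(-332560) + y(-93, -633) = 1/(-332560) + (½ - ⅒*I*(-93)*√5) = -1/332560 + (½ + 93*I*√5/10) = 166279/332560 + 93*I*√5/10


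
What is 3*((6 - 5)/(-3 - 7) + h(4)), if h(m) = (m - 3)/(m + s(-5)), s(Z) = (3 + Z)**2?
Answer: 3/40 ≈ 0.075000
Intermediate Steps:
h(m) = (-3 + m)/(4 + m) (h(m) = (m - 3)/(m + (3 - 5)**2) = (-3 + m)/(m + (-2)**2) = (-3 + m)/(m + 4) = (-3 + m)/(4 + m))
3*((6 - 5)/(-3 - 7) + h(4)) = 3*((6 - 5)/(-3 - 7) + (-3 + 4)/(4 + 4)) = 3*(1/(-10) + 1/8) = 3*(1*(-1/10) + (1/8)*1) = 3*(-1/10 + 1/8) = 3*(1/40) = 3/40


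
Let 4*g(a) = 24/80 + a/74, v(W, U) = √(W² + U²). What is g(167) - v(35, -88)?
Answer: 473/740 - √8969 ≈ -94.066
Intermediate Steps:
v(W, U) = √(U² + W²)
g(a) = 3/40 + a/296 (g(a) = (24/80 + a/74)/4 = (24*(1/80) + a*(1/74))/4 = (3/10 + a/74)/4 = 3/40 + a/296)
g(167) - v(35, -88) = (3/40 + (1/296)*167) - √((-88)² + 35²) = (3/40 + 167/296) - √(7744 + 1225) = 473/740 - √8969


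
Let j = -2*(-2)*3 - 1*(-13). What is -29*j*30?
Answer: -21750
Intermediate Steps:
j = 25 (j = 4*3 + 13 = 12 + 13 = 25)
-29*j*30 = -29*25*30 = -725*30 = -21750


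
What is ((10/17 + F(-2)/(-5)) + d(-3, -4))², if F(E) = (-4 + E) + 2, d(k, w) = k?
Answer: 18769/7225 ≈ 2.5978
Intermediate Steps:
F(E) = -2 + E
((10/17 + F(-2)/(-5)) + d(-3, -4))² = ((10/17 + (-2 - 2)/(-5)) - 3)² = ((10*(1/17) - 4*(-⅕)) - 3)² = ((10/17 + ⅘) - 3)² = (118/85 - 3)² = (-137/85)² = 18769/7225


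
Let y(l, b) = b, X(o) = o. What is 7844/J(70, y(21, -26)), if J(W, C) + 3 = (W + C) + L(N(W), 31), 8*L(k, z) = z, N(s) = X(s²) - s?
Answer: 62752/359 ≈ 174.80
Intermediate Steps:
N(s) = s² - s
L(k, z) = z/8
J(W, C) = 7/8 + C + W (J(W, C) = -3 + ((W + C) + (⅛)*31) = -3 + ((C + W) + 31/8) = -3 + (31/8 + C + W) = 7/8 + C + W)
7844/J(70, y(21, -26)) = 7844/(7/8 - 26 + 70) = 7844/(359/8) = 7844*(8/359) = 62752/359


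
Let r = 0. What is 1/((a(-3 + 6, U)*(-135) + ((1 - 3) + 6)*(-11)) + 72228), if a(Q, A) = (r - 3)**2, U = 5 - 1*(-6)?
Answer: 1/70969 ≈ 1.4091e-5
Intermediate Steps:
U = 11 (U = 5 + 6 = 11)
a(Q, A) = 9 (a(Q, A) = (0 - 3)**2 = (-3)**2 = 9)
1/((a(-3 + 6, U)*(-135) + ((1 - 3) + 6)*(-11)) + 72228) = 1/((9*(-135) + ((1 - 3) + 6)*(-11)) + 72228) = 1/((-1215 + (-2 + 6)*(-11)) + 72228) = 1/((-1215 + 4*(-11)) + 72228) = 1/((-1215 - 44) + 72228) = 1/(-1259 + 72228) = 1/70969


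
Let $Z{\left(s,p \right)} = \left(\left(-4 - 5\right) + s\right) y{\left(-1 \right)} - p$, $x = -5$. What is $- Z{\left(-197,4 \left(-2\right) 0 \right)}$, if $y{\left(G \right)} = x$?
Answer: $-1030$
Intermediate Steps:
$y{\left(G \right)} = -5$
$Z{\left(s,p \right)} = 45 - p - 5 s$ ($Z{\left(s,p \right)} = \left(\left(-4 - 5\right) + s\right) \left(-5\right) - p = \left(-9 + s\right) \left(-5\right) - p = \left(45 - 5 s\right) - p = 45 - p - 5 s$)
$- Z{\left(-197,4 \left(-2\right) 0 \right)} = - (45 - 4 \left(-2\right) 0 - -985) = - (45 - \left(-8\right) 0 + 985) = - (45 - 0 + 985) = - (45 + 0 + 985) = \left(-1\right) 1030 = -1030$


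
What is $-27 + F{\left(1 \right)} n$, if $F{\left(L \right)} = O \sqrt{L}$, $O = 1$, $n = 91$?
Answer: $64$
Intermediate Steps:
$F{\left(L \right)} = \sqrt{L}$ ($F{\left(L \right)} = 1 \sqrt{L} = \sqrt{L}$)
$-27 + F{\left(1 \right)} n = -27 + \sqrt{1} \cdot 91 = -27 + 1 \cdot 91 = -27 + 91 = 64$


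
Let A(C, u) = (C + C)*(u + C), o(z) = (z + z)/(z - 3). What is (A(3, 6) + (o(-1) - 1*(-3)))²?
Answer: 13225/4 ≈ 3306.3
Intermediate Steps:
o(z) = 2*z/(-3 + z) (o(z) = (2*z)/(-3 + z) = 2*z/(-3 + z))
A(C, u) = 2*C*(C + u) (A(C, u) = (2*C)*(C + u) = 2*C*(C + u))
(A(3, 6) + (o(-1) - 1*(-3)))² = (2*3*(3 + 6) + (2*(-1)/(-3 - 1) - 1*(-3)))² = (2*3*9 + (2*(-1)/(-4) + 3))² = (54 + (2*(-1)*(-¼) + 3))² = (54 + (½ + 3))² = (54 + 7/2)² = (115/2)² = 13225/4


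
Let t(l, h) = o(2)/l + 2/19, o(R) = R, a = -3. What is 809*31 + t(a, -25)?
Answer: 1429471/57 ≈ 25078.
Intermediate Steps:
t(l, h) = 2/19 + 2/l (t(l, h) = 2/l + 2/19 = 2/19 + 2/l)
809*31 + t(a, -25) = 809*31 + (2/19 + 2/(-3)) = 25079 + (2/19 + 2*(-1/3)) = 25079 + (2/19 - 2/3) = 25079 - 32/57 = 1429471/57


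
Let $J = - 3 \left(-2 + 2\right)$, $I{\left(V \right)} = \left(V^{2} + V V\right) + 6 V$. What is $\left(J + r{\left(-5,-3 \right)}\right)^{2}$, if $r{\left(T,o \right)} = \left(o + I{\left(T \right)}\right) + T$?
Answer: $144$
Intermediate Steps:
$I{\left(V \right)} = 2 V^{2} + 6 V$ ($I{\left(V \right)} = \left(V^{2} + V^{2}\right) + 6 V = 2 V^{2} + 6 V$)
$J = 0$ ($J = \left(-3\right) 0 = 0$)
$r{\left(T,o \right)} = T + o + 2 T \left(3 + T\right)$ ($r{\left(T,o \right)} = \left(o + 2 T \left(3 + T\right)\right) + T = T + o + 2 T \left(3 + T\right)$)
$\left(J + r{\left(-5,-3 \right)}\right)^{2} = \left(0 - \left(8 + 10 \left(3 - 5\right)\right)\right)^{2} = \left(0 - \left(8 - 20\right)\right)^{2} = \left(0 - -12\right)^{2} = \left(0 + 12\right)^{2} = 12^{2} = 144$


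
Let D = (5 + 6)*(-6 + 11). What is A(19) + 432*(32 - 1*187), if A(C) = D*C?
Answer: -65915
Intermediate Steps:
D = 55 (D = 11*5 = 55)
A(C) = 55*C
A(19) + 432*(32 - 1*187) = 55*19 + 432*(32 - 1*187) = 1045 + 432*(32 - 187) = 1045 + 432*(-155) = 1045 - 66960 = -65915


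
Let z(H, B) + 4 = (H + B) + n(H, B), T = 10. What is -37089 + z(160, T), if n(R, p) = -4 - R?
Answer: -37087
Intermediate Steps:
z(H, B) = -8 + B (z(H, B) = -4 + ((H + B) + (-4 - H)) = -4 + ((B + H) + (-4 - H)) = -4 + (-4 + B) = -8 + B)
-37089 + z(160, T) = -37089 + (-8 + 10) = -37089 + 2 = -37087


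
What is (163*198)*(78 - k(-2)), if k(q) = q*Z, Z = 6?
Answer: 2904660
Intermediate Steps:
k(q) = 6*q (k(q) = q*6 = 6*q)
(163*198)*(78 - k(-2)) = (163*198)*(78 - 6*(-2)) = 32274*(78 - 1*(-12)) = 32274*(78 + 12) = 32274*90 = 2904660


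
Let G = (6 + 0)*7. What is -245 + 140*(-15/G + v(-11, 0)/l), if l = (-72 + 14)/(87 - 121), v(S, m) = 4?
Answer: 965/29 ≈ 33.276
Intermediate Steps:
l = 29/17 (l = -58/(-34) = -58*(-1/34) = 29/17 ≈ 1.7059)
G = 42 (G = 6*7 = 42)
-245 + 140*(-15/G + v(-11, 0)/l) = -245 + 140*(-15/42 + 4/(29/17)) = -245 + 140*(-15*1/42 + 4*(17/29)) = -245 + 140*(-5/14 + 68/29) = -245 + 140*(807/406) = -245 + 8070/29 = 965/29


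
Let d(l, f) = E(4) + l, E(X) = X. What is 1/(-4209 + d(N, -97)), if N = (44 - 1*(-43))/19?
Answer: -19/79808 ≈ -0.00023807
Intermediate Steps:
N = 87/19 (N = (44 + 43)*(1/19) = 87*(1/19) = 87/19 ≈ 4.5789)
d(l, f) = 4 + l
1/(-4209 + d(N, -97)) = 1/(-4209 + (4 + 87/19)) = 1/(-4209 + 163/19) = 1/(-79808/19) = -19/79808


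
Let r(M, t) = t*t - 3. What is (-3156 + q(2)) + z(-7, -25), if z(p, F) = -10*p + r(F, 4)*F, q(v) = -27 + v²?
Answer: -3434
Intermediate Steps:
r(M, t) = -3 + t² (r(M, t) = t² - 3 = -3 + t²)
z(p, F) = -10*p + 13*F (z(p, F) = -10*p + (-3 + 4²)*F = -10*p + (-3 + 16)*F = -10*p + 13*F)
(-3156 + q(2)) + z(-7, -25) = (-3156 + (-27 + 2²)) + (-10*(-7) + 13*(-25)) = (-3156 + (-27 + 4)) + (70 - 325) = (-3156 - 23) - 255 = -3179 - 255 = -3434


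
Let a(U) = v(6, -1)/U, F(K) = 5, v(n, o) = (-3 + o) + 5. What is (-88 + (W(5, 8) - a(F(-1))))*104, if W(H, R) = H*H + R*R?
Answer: 416/5 ≈ 83.200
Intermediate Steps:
v(n, o) = 2 + o
W(H, R) = H² + R²
a(U) = 1/U (a(U) = (2 - 1)/U = 1/U)
(-88 + (W(5, 8) - a(F(-1))))*104 = (-88 + ((5² + 8²) - 1/5))*104 = (-88 + ((25 + 64) - 1*⅕))*104 = (-88 + (89 - ⅕))*104 = (-88 + 444/5)*104 = (⅘)*104 = 416/5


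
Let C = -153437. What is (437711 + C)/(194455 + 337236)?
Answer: 284274/531691 ≈ 0.53466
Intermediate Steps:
(437711 + C)/(194455 + 337236) = (437711 - 153437)/(194455 + 337236) = 284274/531691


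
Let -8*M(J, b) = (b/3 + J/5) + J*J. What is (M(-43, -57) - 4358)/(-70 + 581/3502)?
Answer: 10360667/157780 ≈ 65.665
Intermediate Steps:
M(J, b) = -J**2/8 - b/24 - J/40 (M(J, b) = -((b/3 + J/5) + J*J)/8 = -((b*(1/3) + J*(1/5)) + J**2)/8 = -((b/3 + J/5) + J**2)/8 = -(J**2 + b/3 + J/5)/8 = -J**2/8 - b/24 - J/40)
(M(-43, -57) - 4358)/(-70 + 581/3502) = ((-1/8*(-43)**2 - 1/24*(-57) - 1/40*(-43)) - 4358)/(-70 + 581/3502) = ((-1/8*1849 + 19/8 + 43/40) - 4358)/(-70 + 581*(1/3502)) = ((-1849/8 + 19/8 + 43/40) - 4358)/(-70 + 581/3502) = (-9107/40 - 4358)/(-244559/3502) = -183427/40*(-3502/244559) = 10360667/157780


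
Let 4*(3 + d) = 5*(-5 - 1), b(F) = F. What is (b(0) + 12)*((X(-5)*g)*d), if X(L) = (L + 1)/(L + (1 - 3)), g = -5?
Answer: 360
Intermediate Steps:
d = -21/2 (d = -3 + (5*(-5 - 1))/4 = -3 + (5*(-6))/4 = -3 + (¼)*(-30) = -3 - 15/2 = -21/2 ≈ -10.500)
X(L) = (1 + L)/(-2 + L) (X(L) = (1 + L)/(L - 2) = (1 + L)/(-2 + L))
(b(0) + 12)*((X(-5)*g)*d) = (0 + 12)*((((1 - 5)/(-2 - 5))*(-5))*(-21/2)) = 12*(((-4/(-7))*(-5))*(-21/2)) = 12*((-⅐*(-4)*(-5))*(-21/2)) = 12*(((4/7)*(-5))*(-21/2)) = 12*(-20/7*(-21/2)) = 12*30 = 360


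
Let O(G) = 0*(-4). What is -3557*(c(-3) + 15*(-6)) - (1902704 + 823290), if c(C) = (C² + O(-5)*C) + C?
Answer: -2427206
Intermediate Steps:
O(G) = 0
c(C) = C + C² (c(C) = (C² + 0*C) + C = (C² + 0) + C = C² + C = C + C²)
-3557*(c(-3) + 15*(-6)) - (1902704 + 823290) = -3557*(-3*(1 - 3) + 15*(-6)) - (1902704 + 823290) = -3557*(-3*(-2) - 90) - 1*2725994 = -3557*(6 - 90) - 2725994 = -3557*(-84) - 2725994 = 298788 - 2725994 = -2427206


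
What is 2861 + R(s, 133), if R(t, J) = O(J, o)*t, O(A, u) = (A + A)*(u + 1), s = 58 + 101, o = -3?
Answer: -81727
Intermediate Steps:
s = 159
O(A, u) = 2*A*(1 + u) (O(A, u) = (2*A)*(1 + u) = 2*A*(1 + u))
R(t, J) = -4*J*t (R(t, J) = (2*J*(1 - 3))*t = (2*J*(-2))*t = (-4*J)*t = -4*J*t)
2861 + R(s, 133) = 2861 - 4*133*159 = 2861 - 84588 = -81727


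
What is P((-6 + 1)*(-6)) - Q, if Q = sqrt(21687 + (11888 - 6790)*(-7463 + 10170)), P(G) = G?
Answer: 30 - sqrt(13821973) ≈ -3687.8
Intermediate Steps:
Q = sqrt(13821973) (Q = sqrt(21687 + 5098*2707) = sqrt(21687 + 13800286) = sqrt(13821973) ≈ 3717.8)
P((-6 + 1)*(-6)) - Q = (-6 + 1)*(-6) - sqrt(13821973) = -5*(-6) - sqrt(13821973) = 30 - sqrt(13821973)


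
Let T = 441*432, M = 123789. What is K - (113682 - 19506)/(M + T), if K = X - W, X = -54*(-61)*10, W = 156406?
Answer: -12935193814/104767 ≈ -1.2347e+5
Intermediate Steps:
T = 190512
X = 32940 (X = 3294*10 = 32940)
K = -123466 (K = 32940 - 1*156406 = 32940 - 156406 = -123466)
K - (113682 - 19506)/(M + T) = -123466 - (113682 - 19506)/(123789 + 190512) = -123466 - 94176/314301 = -123466 - 1*31392/104767 = -123466 - 31392/104767 = -12935193814/104767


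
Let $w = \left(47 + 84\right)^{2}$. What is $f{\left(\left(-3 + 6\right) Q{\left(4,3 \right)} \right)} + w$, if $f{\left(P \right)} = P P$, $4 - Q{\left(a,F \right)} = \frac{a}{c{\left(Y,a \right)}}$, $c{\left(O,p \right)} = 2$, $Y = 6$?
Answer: $17197$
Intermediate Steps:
$Q{\left(a,F \right)} = 4 - \frac{a}{2}$
$f{\left(P \right)} = P^{2}$
$w = 17161$ ($w = 131^{2} = 17161$)
$f{\left(\left(-3 + 6\right) Q{\left(4,3 \right)} \right)} + w = \left(\left(-3 + 6\right) \left(4 - 2\right)\right)^{2} + 17161 = \left(3 \left(4 - 2\right)\right)^{2} + 17161 = \left(3 \cdot 2\right)^{2} + 17161 = 6^{2} + 17161 = 36 + 17161 = 17197$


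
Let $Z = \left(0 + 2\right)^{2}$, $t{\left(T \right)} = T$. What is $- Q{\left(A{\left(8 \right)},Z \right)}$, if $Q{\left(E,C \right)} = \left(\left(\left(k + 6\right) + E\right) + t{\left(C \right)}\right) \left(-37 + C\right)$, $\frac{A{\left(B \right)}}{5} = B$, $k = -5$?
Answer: $1485$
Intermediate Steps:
$A{\left(B \right)} = 5 B$
$Z = 4$ ($Z = 2^{2} = 4$)
$Q{\left(E,C \right)} = \left(-37 + C\right) \left(1 + C + E\right)$ ($Q{\left(E,C \right)} = \left(\left(\left(-5 + 6\right) + E\right) + C\right) \left(-37 + C\right) = \left(\left(1 + E\right) + C\right) \left(-37 + C\right) = \left(1 + C + E\right) \left(-37 + C\right) = \left(-37 + C\right) \left(1 + C + E\right)$)
$- Q{\left(A{\left(8 \right)},Z \right)} = - (-37 + 4^{2} - 37 \cdot 5 \cdot 8 - 144 + 4 \cdot 5 \cdot 8) = - (-37 + 16 - 1480 - 144 + 4 \cdot 40) = - (-37 + 16 - 1480 - 144 + 160) = \left(-1\right) \left(-1485\right) = 1485$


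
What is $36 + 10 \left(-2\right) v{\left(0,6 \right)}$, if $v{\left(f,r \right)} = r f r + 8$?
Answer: $-124$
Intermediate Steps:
$v{\left(f,r \right)} = 8 + f r^{2}$ ($v{\left(f,r \right)} = f r r + 8 = f r^{2} + 8 = 8 + f r^{2}$)
$36 + 10 \left(-2\right) v{\left(0,6 \right)} = 36 + 10 \left(-2\right) \left(8 + 0 \cdot 6^{2}\right) = 36 - 20 \left(8 + 0 \cdot 36\right) = 36 - 20 \left(8 + 0\right) = 36 - 160 = -124$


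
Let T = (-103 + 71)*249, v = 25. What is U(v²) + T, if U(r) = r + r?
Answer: -6718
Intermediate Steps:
U(r) = 2*r
T = -7968 (T = -32*249 = -7968)
U(v²) + T = 2*25² - 7968 = 2*625 - 7968 = 1250 - 7968 = -6718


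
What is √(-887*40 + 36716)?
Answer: 2*√309 ≈ 35.157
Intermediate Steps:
√(-887*40 + 36716) = √(-35480 + 36716) = √1236 = 2*√309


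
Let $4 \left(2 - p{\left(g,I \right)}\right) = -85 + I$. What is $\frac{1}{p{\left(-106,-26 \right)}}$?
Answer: $\frac{4}{119} \approx 0.033613$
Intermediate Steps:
$p{\left(g,I \right)} = \frac{93}{4} - \frac{I}{4}$ ($p{\left(g,I \right)} = 2 - \frac{-85 + I}{4} = 2 - \left(- \frac{85}{4} + \frac{I}{4}\right) = \frac{93}{4} - \frac{I}{4}$)
$\frac{1}{p{\left(-106,-26 \right)}} = \frac{1}{\frac{93}{4} - - \frac{13}{2}} = \frac{1}{\frac{93}{4} + \frac{13}{2}} = \frac{1}{\frac{119}{4}} = \frac{4}{119}$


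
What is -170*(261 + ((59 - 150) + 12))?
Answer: -30940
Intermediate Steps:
-170*(261 + ((59 - 150) + 12)) = -170*(261 + (-91 + 12)) = -170*(261 - 79) = -170*182 = -30940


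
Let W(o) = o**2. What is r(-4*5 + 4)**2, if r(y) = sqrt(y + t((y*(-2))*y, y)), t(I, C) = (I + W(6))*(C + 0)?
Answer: 7600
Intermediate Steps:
t(I, C) = C*(36 + I) (t(I, C) = (I + 6**2)*(C + 0) = (I + 36)*C = (36 + I)*C = C*(36 + I))
r(y) = sqrt(y + y*(36 - 2*y**2)) (r(y) = sqrt(y + y*(36 + (y*(-2))*y)) = sqrt(y + y*(36 + (-2*y)*y)) = sqrt(y + y*(36 - 2*y**2)))
r(-4*5 + 4)**2 = (sqrt((-4*5 + 4)*(37 - 2*(-4*5 + 4)**2)))**2 = (sqrt((-20 + 4)*(37 - 2*(-20 + 4)**2)))**2 = (sqrt(-16*(37 - 2*(-16)**2)))**2 = (sqrt(-16*(37 - 2*256)))**2 = (sqrt(-16*(37 - 512)))**2 = (sqrt(-16*(-475)))**2 = (sqrt(7600))**2 = (20*sqrt(19))**2 = 7600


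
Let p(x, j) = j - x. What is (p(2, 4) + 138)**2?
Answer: 19600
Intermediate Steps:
(p(2, 4) + 138)**2 = ((4 - 1*2) + 138)**2 = ((4 - 2) + 138)**2 = (2 + 138)**2 = 140**2 = 19600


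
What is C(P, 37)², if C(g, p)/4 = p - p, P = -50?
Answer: 0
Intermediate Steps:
C(g, p) = 0 (C(g, p) = 4*(p - p) = 4*0 = 0)
C(P, 37)² = 0² = 0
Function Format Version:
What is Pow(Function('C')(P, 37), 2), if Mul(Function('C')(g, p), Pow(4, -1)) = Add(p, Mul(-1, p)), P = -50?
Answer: 0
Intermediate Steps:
Function('C')(g, p) = 0 (Function('C')(g, p) = Mul(4, Add(p, Mul(-1, p))) = Mul(4, 0) = 0)
Pow(Function('C')(P, 37), 2) = Pow(0, 2) = 0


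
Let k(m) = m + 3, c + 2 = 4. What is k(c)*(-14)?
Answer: -70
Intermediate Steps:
c = 2 (c = -2 + 4 = 2)
k(m) = 3 + m
k(c)*(-14) = (3 + 2)*(-14) = 5*(-14) = -70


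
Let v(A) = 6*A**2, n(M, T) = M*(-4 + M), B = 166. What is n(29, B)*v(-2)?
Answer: 17400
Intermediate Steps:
n(29, B)*v(-2) = (29*(-4 + 29))*(6*(-2)**2) = (29*25)*(6*4) = 725*24 = 17400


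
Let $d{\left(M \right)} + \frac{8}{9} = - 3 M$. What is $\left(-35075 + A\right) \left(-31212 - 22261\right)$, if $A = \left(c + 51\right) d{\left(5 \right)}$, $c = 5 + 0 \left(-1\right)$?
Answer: $\frac{17308301059}{9} \approx 1.9231 \cdot 10^{9}$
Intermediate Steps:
$c = 5$ ($c = 5 + 0 = 5$)
$d{\left(M \right)} = - \frac{8}{9} - 3 M$
$A = - \frac{8008}{9}$ ($A = \left(5 + 51\right) \left(- \frac{8}{9} - 15\right) = 56 \left(- \frac{8}{9} - 15\right) = 56 \left(- \frac{143}{9}\right) = - \frac{8008}{9} \approx -889.78$)
$\left(-35075 + A\right) \left(-31212 - 22261\right) = \left(-35075 - \frac{8008}{9}\right) \left(-31212 - 22261\right) = \left(- \frac{323683}{9}\right) \left(-53473\right) = \frac{17308301059}{9}$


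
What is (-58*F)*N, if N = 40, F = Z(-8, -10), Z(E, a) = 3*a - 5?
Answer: 81200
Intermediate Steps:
Z(E, a) = -5 + 3*a
F = -35 (F = -5 + 3*(-10) = -5 - 30 = -35)
(-58*F)*N = -58*(-35)*40 = 2030*40 = 81200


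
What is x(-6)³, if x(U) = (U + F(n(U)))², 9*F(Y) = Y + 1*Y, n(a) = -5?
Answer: 68719476736/531441 ≈ 1.2931e+5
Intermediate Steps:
F(Y) = 2*Y/9 (F(Y) = (Y + 1*Y)/9 = (Y + Y)/9 = (2*Y)/9 = 2*Y/9)
x(U) = (-10/9 + U)² (x(U) = (U + (2/9)*(-5))² = (U - 10/9)² = (-10/9 + U)²)
x(-6)³ = ((-10 + 9*(-6))²/81)³ = ((-10 - 54)²/81)³ = ((1/81)*(-64)²)³ = ((1/81)*4096)³ = (4096/81)³ = 68719476736/531441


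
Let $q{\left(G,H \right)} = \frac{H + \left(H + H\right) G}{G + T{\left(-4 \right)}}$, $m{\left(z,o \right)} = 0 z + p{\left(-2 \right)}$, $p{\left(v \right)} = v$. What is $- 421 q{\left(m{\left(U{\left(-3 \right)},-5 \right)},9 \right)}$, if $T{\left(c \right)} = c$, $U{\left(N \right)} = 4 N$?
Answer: $- \frac{3789}{2} \approx -1894.5$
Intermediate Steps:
$m{\left(z,o \right)} = -2$ ($m{\left(z,o \right)} = 0 z - 2 = 0 - 2 = -2$)
$q{\left(G,H \right)} = \frac{H + 2 G H}{-4 + G}$ ($q{\left(G,H \right)} = \frac{H + \left(H + H\right) G}{G - 4} = \frac{H + 2 H G}{-4 + G} = \frac{H + 2 G H}{-4 + G}$)
$- 421 q{\left(m{\left(U{\left(-3 \right)},-5 \right)},9 \right)} = - 421 \frac{9 \left(1 + 2 \left(-2\right)\right)}{-4 - 2} = - 421 \frac{9 \left(1 - 4\right)}{-6} = - 421 \cdot 9 \left(- \frac{1}{6}\right) \left(-3\right) = \left(-421\right) \frac{9}{2} = - \frac{3789}{2}$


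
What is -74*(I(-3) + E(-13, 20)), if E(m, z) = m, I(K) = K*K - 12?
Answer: 1184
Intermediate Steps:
I(K) = -12 + K² (I(K) = K² - 12 = -12 + K²)
-74*(I(-3) + E(-13, 20)) = -74*((-12 + (-3)²) - 13) = -74*((-12 + 9) - 13) = -74*(-3 - 13) = -74*(-16) = 1184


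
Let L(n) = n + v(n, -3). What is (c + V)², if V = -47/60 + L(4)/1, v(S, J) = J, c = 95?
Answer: 32638369/3600 ≈ 9066.2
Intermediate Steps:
L(n) = -3 + n (L(n) = n - 3 = -3 + n)
V = 13/60 (V = -47/60 + (-3 + 4)/1 = -47*1/60 + 1*1 = -47/60 + 1 = 13/60 ≈ 0.21667)
(c + V)² = (95 + 13/60)² = (5713/60)² = 32638369/3600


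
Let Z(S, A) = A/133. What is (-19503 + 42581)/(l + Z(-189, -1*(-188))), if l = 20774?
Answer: 1534687/1381565 ≈ 1.1108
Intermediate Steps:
Z(S, A) = A/133 (Z(S, A) = A*(1/133) = A/133)
(-19503 + 42581)/(l + Z(-189, -1*(-188))) = (-19503 + 42581)/(20774 + (-1*(-188))/133) = 23078/(20774 + (1/133)*188) = 23078/(20774 + 188/133) = 23078/(2763130/133) = 23078*(133/2763130) = 1534687/1381565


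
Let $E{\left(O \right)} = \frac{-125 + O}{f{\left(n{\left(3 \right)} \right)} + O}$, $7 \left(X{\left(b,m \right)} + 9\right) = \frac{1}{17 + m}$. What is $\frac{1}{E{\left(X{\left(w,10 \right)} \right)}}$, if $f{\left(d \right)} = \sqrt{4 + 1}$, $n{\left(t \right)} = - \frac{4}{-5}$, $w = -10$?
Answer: $\frac{68}{1013} - \frac{189 \sqrt{5}}{25325} \approx 0.05044$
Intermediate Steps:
$n{\left(t \right)} = \frac{4}{5}$ ($n{\left(t \right)} = \left(-4\right) \left(- \frac{1}{5}\right) = \frac{4}{5}$)
$X{\left(b,m \right)} = -9 + \frac{1}{7 \left(17 + m\right)}$
$f{\left(d \right)} = \sqrt{5}$
$E{\left(O \right)} = \frac{-125 + O}{O + \sqrt{5}}$ ($E{\left(O \right)} = \frac{-125 + O}{\sqrt{5} + O} = \frac{-125 + O}{O + \sqrt{5}}$)
$\frac{1}{E{\left(X{\left(w,10 \right)} \right)}} = \frac{1}{\frac{1}{\frac{-1070 - 630}{7 \left(17 + 10\right)} + \sqrt{5}} \left(-125 + \frac{-1070 - 630}{7 \left(17 + 10\right)}\right)} = \frac{1}{\frac{1}{\frac{-1070 - 630}{7 \cdot 27} + \sqrt{5}} \left(-125 + \frac{-1070 - 630}{7 \cdot 27}\right)} = \frac{1}{\frac{1}{\frac{1}{7} \cdot \frac{1}{27} \left(-1700\right) + \sqrt{5}} \left(-125 + \frac{1}{7} \cdot \frac{1}{27} \left(-1700\right)\right)} = \frac{1}{\frac{1}{- \frac{1700}{189} + \sqrt{5}} \left(-125 - \frac{1700}{189}\right)} = \frac{1}{\frac{1}{- \frac{1700}{189} + \sqrt{5}} \left(- \frac{25325}{189}\right)} = \frac{1}{\left(- \frac{25325}{189}\right) \frac{1}{- \frac{1700}{189} + \sqrt{5}}} = \frac{68}{1013} - \frac{189 \sqrt{5}}{25325}$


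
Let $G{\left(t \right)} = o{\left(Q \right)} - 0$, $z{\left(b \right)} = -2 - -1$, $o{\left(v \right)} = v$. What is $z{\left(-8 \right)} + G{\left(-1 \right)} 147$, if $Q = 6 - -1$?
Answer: $1028$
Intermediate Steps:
$Q = 7$ ($Q = 6 + 1 = 7$)
$z{\left(b \right)} = -1$ ($z{\left(b \right)} = -2 + 1 = -1$)
$G{\left(t \right)} = 7$ ($G{\left(t \right)} = 7 - 0 = 7 + 0 = 7$)
$z{\left(-8 \right)} + G{\left(-1 \right)} 147 = -1 + 7 \cdot 147 = -1 + 1029 = 1028$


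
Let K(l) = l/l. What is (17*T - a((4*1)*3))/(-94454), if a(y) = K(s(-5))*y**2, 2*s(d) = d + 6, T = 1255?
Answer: -21191/94454 ≈ -0.22435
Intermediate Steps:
s(d) = 3 + d/2 (s(d) = (d + 6)/2 = (6 + d)/2 = 3 + d/2)
K(l) = 1
a(y) = y**2 (a(y) = 1*y**2 = y**2)
(17*T - a((4*1)*3))/(-94454) = (17*1255 - ((4*1)*3)**2)/(-94454) = (21335 - (4*3)**2)*(-1/94454) = (21335 - 1*12**2)*(-1/94454) = (21335 - 1*144)*(-1/94454) = (21335 - 144)*(-1/94454) = 21191*(-1/94454) = -21191/94454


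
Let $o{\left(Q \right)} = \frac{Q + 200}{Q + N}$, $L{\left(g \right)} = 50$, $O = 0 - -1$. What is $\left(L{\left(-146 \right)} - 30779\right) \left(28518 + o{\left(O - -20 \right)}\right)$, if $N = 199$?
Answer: $- \frac{192799307949}{220} \approx -8.7636 \cdot 10^{8}$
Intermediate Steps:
$O = 1$ ($O = 0 + 1 = 1$)
$o{\left(Q \right)} = \frac{200 + Q}{199 + Q}$ ($o{\left(Q \right)} = \frac{Q + 200}{Q + 199} = \frac{200 + Q}{199 + Q}$)
$\left(L{\left(-146 \right)} - 30779\right) \left(28518 + o{\left(O - -20 \right)}\right) = \left(50 - 30779\right) \left(28518 + \frac{200 + \left(1 - -20\right)}{199 + \left(1 - -20\right)}\right) = - 30729 \left(28518 + \frac{200 + \left(1 + 20\right)}{199 + \left(1 + 20\right)}\right) = - 30729 \left(28518 + \frac{200 + 21}{199 + 21}\right) = - 30729 \left(28518 + \frac{1}{220} \cdot 221\right) = - 30729 \left(28518 + \frac{221}{220}\right) = \left(-30729\right) \frac{6274181}{220} = - \frac{192799307949}{220}$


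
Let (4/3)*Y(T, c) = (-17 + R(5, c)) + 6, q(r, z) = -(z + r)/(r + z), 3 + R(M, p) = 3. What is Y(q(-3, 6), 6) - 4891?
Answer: -19597/4 ≈ -4899.3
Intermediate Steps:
R(M, p) = 0 (R(M, p) = -3 + 3 = 0)
q(r, z) = -1 (q(r, z) = -(r + z)/(r + z) = -1*1 = -1)
Y(T, c) = -33/4 (Y(T, c) = 3*((-17 + 0) + 6)/4 = 3*(-17 + 6)/4 = (¾)*(-11) = -33/4)
Y(q(-3, 6), 6) - 4891 = -33/4 - 4891 = -19597/4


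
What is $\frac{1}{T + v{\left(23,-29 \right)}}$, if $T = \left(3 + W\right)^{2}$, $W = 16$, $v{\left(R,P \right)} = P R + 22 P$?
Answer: $- \frac{1}{944} \approx -0.0010593$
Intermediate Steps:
$v{\left(R,P \right)} = 22 P + P R$
$T = 361$ ($T = \left(3 + 16\right)^{2} = 19^{2} = 361$)
$\frac{1}{T + v{\left(23,-29 \right)}} = \frac{1}{361 - 29 \left(22 + 23\right)} = \frac{1}{361 - 1305} = \frac{1}{-944} = - \frac{1}{944}$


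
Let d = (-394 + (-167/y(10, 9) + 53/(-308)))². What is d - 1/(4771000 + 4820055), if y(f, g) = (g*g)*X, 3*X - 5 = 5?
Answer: 516890971388177081459/3316388092340400 ≈ 1.5586e+5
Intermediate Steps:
X = 10/3 (X = 5/3 + (⅓)*5 = 5/3 + 5/3 = 10/3 ≈ 3.3333)
y(f, g) = 10*g²/3 (y(f, g) = (g*g)*(10/3) = g²*(10/3) = 10*g²/3)
d = 269465127344449/1728896400 (d = (-394 + (-167/((10/3)*9²) + 53/(-308)))² = (-394 + (-167/((10/3)*81) + 53*(-1/308)))² = (-394 + (-167/270 - 53/308))² = (-394 - 32873/41580)² = (-16415393/41580)² = 269465127344449/1728896400 ≈ 1.5586e+5)
d - 1/(4771000 + 4820055) = 269465127344449/1728896400 - 1/(4771000 + 4820055) = 269465127344449/1728896400 - 1/9591055 = 516890971388177081459/3316388092340400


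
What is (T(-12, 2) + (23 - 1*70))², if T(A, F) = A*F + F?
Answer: 4761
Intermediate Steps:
T(A, F) = F + A*F
(T(-12, 2) + (23 - 1*70))² = (2*(1 - 12) + (23 - 1*70))² = (2*(-11) + (23 - 70))² = (-22 - 47)² = (-69)² = 4761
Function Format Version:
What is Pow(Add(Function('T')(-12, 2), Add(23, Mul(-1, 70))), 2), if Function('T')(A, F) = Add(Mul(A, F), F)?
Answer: 4761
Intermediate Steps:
Function('T')(A, F) = Add(F, Mul(A, F))
Pow(Add(Function('T')(-12, 2), Add(23, Mul(-1, 70))), 2) = Pow(Add(Mul(2, Add(1, -12)), Add(23, Mul(-1, 70))), 2) = Pow(Add(Mul(2, -11), Add(23, -70)), 2) = Pow(Add(-22, -47), 2) = Pow(-69, 2) = 4761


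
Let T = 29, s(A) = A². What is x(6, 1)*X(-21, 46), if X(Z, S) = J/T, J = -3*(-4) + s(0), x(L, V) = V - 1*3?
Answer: -24/29 ≈ -0.82759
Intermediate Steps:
x(L, V) = -3 + V (x(L, V) = V - 3 = -3 + V)
J = 12 (J = -3*(-4) + 0² = 12 + 0 = 12)
X(Z, S) = 12/29
x(6, 1)*X(-21, 46) = (-3 + 1)*(12/29) = -2*12/29 = -24/29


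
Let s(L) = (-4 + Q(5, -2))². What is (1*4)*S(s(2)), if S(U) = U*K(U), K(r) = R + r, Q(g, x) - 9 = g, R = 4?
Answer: 41600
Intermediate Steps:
Q(g, x) = 9 + g
K(r) = 4 + r
s(L) = 100 (s(L) = (-4 + (9 + 5))² = (-4 + 14)² = 10² = 100)
S(U) = U*(4 + U)
(1*4)*S(s(2)) = (1*4)*(100*(4 + 100)) = 4*(100*104) = 4*10400 = 41600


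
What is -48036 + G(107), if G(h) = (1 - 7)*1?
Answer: -48042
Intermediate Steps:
G(h) = -6 (G(h) = -6*1 = -6)
-48036 + G(107) = -48036 - 6 = -48042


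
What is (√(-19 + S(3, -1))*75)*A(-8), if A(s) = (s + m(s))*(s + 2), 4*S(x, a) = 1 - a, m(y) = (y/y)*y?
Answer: 3600*I*√74 ≈ 30968.0*I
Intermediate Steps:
m(y) = y (m(y) = 1*y = y)
S(x, a) = ¼ - a/4 (S(x, a) = (1 - a)/4 = ¼ - a/4)
A(s) = 2*s*(2 + s) (A(s) = (s + s)*(s + 2) = (2*s)*(2 + s) = 2*s*(2 + s))
(√(-19 + S(3, -1))*75)*A(-8) = (√(-19 + (¼ - ¼*(-1)))*75)*(2*(-8)*(2 - 8)) = (√(-19 + (¼ + ¼))*75)*(2*(-8)*(-6)) = (√(-19 + ½)*75)*96 = (√(-37/2)*75)*96 = ((I*√74/2)*75)*96 = (75*I*√74/2)*96 = 3600*I*√74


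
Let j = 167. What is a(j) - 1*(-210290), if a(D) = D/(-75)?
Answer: 15771583/75 ≈ 2.1029e+5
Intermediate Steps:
a(D) = -D/75 (a(D) = D*(-1/75) = -D/75)
a(j) - 1*(-210290) = -1/75*167 - 1*(-210290) = -167/75 + 210290 = 15771583/75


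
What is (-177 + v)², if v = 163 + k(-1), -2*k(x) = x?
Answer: 729/4 ≈ 182.25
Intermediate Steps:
k(x) = -x/2
v = 327/2 (v = 163 - ½*(-1) = 163 + ½ = 327/2 ≈ 163.50)
(-177 + v)² = (-177 + 327/2)² = (-27/2)² = 729/4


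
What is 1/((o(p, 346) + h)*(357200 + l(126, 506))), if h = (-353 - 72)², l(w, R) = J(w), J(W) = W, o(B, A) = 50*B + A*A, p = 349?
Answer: 1/113554986866 ≈ 8.8063e-12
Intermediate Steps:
o(B, A) = A² + 50*B (o(B, A) = 50*B + A² = A² + 50*B)
l(w, R) = w
h = 180625 (h = (-425)² = 180625)
1/((o(p, 346) + h)*(357200 + l(126, 506))) = 1/(((346² + 50*349) + 180625)*(357200 + 126)) = 1/(((119716 + 17450) + 180625)*357326) = 1/((137166 + 180625)*357326) = 1/(317791*357326) = 1/113554986866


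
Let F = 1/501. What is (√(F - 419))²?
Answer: -209918/501 ≈ -419.00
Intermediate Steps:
F = 1/501 ≈ 0.0019960
(√(F - 419))² = (√(1/501 - 419))² = (√(-209918/501))² = (I*√105168918/501)² = -209918/501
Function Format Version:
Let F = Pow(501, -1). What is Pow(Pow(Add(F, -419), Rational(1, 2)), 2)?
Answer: Rational(-209918, 501) ≈ -419.00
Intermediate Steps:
F = Rational(1, 501) ≈ 0.0019960
Pow(Pow(Add(F, -419), Rational(1, 2)), 2) = Pow(Pow(Add(Rational(1, 501), -419), Rational(1, 2)), 2) = Pow(Pow(Rational(-209918, 501), Rational(1, 2)), 2) = Pow(Mul(Rational(1, 501), I, Pow(105168918, Rational(1, 2))), 2) = Rational(-209918, 501)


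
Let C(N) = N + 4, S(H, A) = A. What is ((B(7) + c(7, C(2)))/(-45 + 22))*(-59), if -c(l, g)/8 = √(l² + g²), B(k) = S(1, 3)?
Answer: 177/23 - 472*√85/23 ≈ -181.51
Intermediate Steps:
B(k) = 3
C(N) = 4 + N
c(l, g) = -8*√(g² + l²) (c(l, g) = -8*√(l² + g²) = -8*√(g² + l²))
((B(7) + c(7, C(2)))/(-45 + 22))*(-59) = ((3 - 8*√((4 + 2)² + 7²))/(-45 + 22))*(-59) = ((3 - 8*√(6² + 49))/(-23))*(-59) = ((3 - 8*√(36 + 49))*(-1/23))*(-59) = ((3 - 8*√85)*(-1/23))*(-59) = (-3/23 + 8*√85/23)*(-59) = 177/23 - 472*√85/23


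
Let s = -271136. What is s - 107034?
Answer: -378170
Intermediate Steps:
s - 107034 = -271136 - 107034 = -378170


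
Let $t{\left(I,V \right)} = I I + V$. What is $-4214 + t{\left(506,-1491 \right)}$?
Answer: $250331$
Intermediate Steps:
$t{\left(I,V \right)} = V + I^{2}$ ($t{\left(I,V \right)} = I^{2} + V = V + I^{2}$)
$-4214 + t{\left(506,-1491 \right)} = -4214 - \left(1491 - 506^{2}\right) = -4214 + \left(-1491 + 256036\right) = -4214 + 254545 = 250331$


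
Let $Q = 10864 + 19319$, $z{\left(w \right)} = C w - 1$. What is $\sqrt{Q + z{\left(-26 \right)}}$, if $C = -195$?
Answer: $2 \sqrt{8813} \approx 187.76$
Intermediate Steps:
$z{\left(w \right)} = -1 - 195 w$ ($z{\left(w \right)} = - 195 w - 1 = -1 - 195 w$)
$Q = 30183$
$\sqrt{Q + z{\left(-26 \right)}} = \sqrt{30183 - -5069} = \sqrt{30183 + \left(-1 + 5070\right)} = \sqrt{30183 + 5069} = \sqrt{35252} = 2 \sqrt{8813}$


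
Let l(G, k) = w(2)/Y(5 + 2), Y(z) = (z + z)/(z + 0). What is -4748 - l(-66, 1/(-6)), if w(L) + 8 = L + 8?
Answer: -4749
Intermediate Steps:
w(L) = L (w(L) = -8 + (L + 8) = -8 + (8 + L) = L)
Y(z) = 2 (Y(z) = (2*z)/z = 2)
l(G, k) = 1 (l(G, k) = 2/2 = 2*(1/2) = 1)
-4748 - l(-66, 1/(-6)) = -4748 - 1*1 = -4748 - 1 = -4749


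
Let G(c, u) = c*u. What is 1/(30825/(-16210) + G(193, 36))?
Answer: 3242/22519251 ≈ 0.00014397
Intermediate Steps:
1/(30825/(-16210) + G(193, 36)) = 1/(30825/(-16210) + 193*36) = 1/(30825*(-1/16210) + 6948) = 1/(-6165/3242 + 6948) = 1/(22519251/3242) = 3242/22519251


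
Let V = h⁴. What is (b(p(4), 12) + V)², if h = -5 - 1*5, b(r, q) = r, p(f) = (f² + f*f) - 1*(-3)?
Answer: 100701225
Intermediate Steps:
p(f) = 3 + 2*f² (p(f) = (f² + f²) + 3 = 2*f² + 3 = 3 + 2*f²)
h = -10 (h = -5 - 5 = -10)
V = 10000 (V = (-10)⁴ = 10000)
(b(p(4), 12) + V)² = ((3 + 2*4²) + 10000)² = ((3 + 2*16) + 10000)² = ((3 + 32) + 10000)² = (35 + 10000)² = 10035² = 100701225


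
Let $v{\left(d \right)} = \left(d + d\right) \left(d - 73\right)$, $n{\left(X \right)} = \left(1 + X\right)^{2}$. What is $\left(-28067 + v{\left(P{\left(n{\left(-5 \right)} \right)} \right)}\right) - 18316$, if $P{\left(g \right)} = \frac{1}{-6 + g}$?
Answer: $- \frac{2319879}{50} \approx -46398.0$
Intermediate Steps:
$v{\left(d \right)} = 2 d \left(-73 + d\right)$
$\left(-28067 + v{\left(P{\left(n{\left(-5 \right)} \right)} \right)}\right) - 18316 = \left(-28067 + \frac{2 \left(-73 + \frac{1}{-6 + \left(1 - 5\right)^{2}}\right)}{-6 + \left(1 - 5\right)^{2}}\right) - 18316 = \left(-28067 + \frac{2 \left(-73 + \frac{1}{-6 + \left(-4\right)^{2}}\right)}{-6 + \left(-4\right)^{2}}\right) - 18316 = \left(-28067 + \frac{2 \left(-73 + \frac{1}{-6 + 16}\right)}{-6 + 16}\right) - 18316 = \left(-28067 + \frac{2 \left(-73 + \frac{1}{10}\right)}{10}\right) - 18316 = \left(-28067 + 2 \cdot \frac{1}{10} \left(-73 + \frac{1}{10}\right)\right) - 18316 = \left(-28067 + 2 \cdot \frac{1}{10} \left(- \frac{729}{10}\right)\right) - 18316 = \left(-28067 - \frac{729}{50}\right) - 18316 = - \frac{1404079}{50} - 18316 = - \frac{2319879}{50}$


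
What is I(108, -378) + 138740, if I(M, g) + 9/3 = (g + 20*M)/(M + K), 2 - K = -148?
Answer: 5965988/43 ≈ 1.3874e+5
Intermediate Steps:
K = 150 (K = 2 - 1*(-148) = 2 + 148 = 150)
I(M, g) = -3 + (g + 20*M)/(150 + M) (I(M, g) = -3 + (g + 20*M)/(M + 150) = -3 + (g + 20*M)/(150 + M))
I(108, -378) + 138740 = (-450 - 378 + 17*108)/(150 + 108) + 138740 = (-450 - 378 + 1836)/258 + 138740 = (1/258)*1008 + 138740 = 168/43 + 138740 = 5965988/43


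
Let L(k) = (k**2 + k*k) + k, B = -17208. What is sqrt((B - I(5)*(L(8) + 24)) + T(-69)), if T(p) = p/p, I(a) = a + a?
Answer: I*sqrt(18807) ≈ 137.14*I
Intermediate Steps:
I(a) = 2*a
L(k) = k + 2*k**2 (L(k) = (k**2 + k**2) + k = 2*k**2 + k = k + 2*k**2)
T(p) = 1
sqrt((B - I(5)*(L(8) + 24)) + T(-69)) = sqrt((-17208 - 2*5*(8*(1 + 2*8) + 24)) + 1) = sqrt((-17208 - 10*(8*(1 + 16) + 24)) + 1) = sqrt((-17208 - 10*(8*17 + 24)) + 1) = sqrt((-17208 - 10*(136 + 24)) + 1) = sqrt((-17208 - 10*160) + 1) = sqrt((-17208 - 1*1600) + 1) = sqrt((-17208 - 1600) + 1) = sqrt(-18808 + 1) = sqrt(-18807) = I*sqrt(18807)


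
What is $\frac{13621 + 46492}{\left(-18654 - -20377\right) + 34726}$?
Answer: $\frac{60113}{36449} \approx 1.6492$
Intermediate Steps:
$\frac{13621 + 46492}{\left(-18654 - -20377\right) + 34726} = \frac{60113}{\left(-18654 + 20377\right) + 34726} = \frac{60113}{1723 + 34726} = \frac{60113}{36449}$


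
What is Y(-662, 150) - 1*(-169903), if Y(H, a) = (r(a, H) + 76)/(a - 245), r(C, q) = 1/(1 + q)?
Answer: 2133801730/12559 ≈ 1.6990e+5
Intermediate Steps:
Y(H, a) = (76 + 1/(1 + H))/(-245 + a) (Y(H, a) = (1/(1 + H) + 76)/(a - 245) = (76 + 1/(1 + H))/(-245 + a))
Y(-662, 150) - 1*(-169903) = (77 + 76*(-662))/((1 - 662)*(-245 + 150)) - 1*(-169903) = (77 - 50312)/(-661*(-95)) + 169903 = -1/661*(-1/95)*(-50235) + 169903 = -10047/12559 + 169903 = 2133801730/12559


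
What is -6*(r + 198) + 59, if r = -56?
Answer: -793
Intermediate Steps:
-6*(r + 198) + 59 = -6*(-56 + 198) + 59 = -6*142 + 59 = -852 + 59 = -793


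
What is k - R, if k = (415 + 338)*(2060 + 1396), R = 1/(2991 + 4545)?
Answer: 19611445247/7536 ≈ 2.6024e+6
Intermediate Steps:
R = 1/7536 ≈ 0.00013270
k = 2602368 (k = 753*3456 = 2602368)
k - R = 2602368 - 1*1/7536 = 2602368 - 1/7536 = 19611445247/7536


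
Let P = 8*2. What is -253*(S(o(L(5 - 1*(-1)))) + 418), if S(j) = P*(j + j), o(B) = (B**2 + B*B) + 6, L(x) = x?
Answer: -737242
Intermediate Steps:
P = 16
o(B) = 6 + 2*B**2 (o(B) = (B**2 + B**2) + 6 = 2*B**2 + 6 = 6 + 2*B**2)
S(j) = 32*j (S(j) = 16*(j + j) = 16*(2*j) = 32*j)
-253*(S(o(L(5 - 1*(-1)))) + 418) = -253*(32*(6 + 2*(5 - 1*(-1))**2) + 418) = -253*(32*(6 + 2*(5 + 1)**2) + 418) = -253*(32*(6 + 2*6**2) + 418) = -253*(32*(6 + 2*36) + 418) = -253*(32*(6 + 72) + 418) = -253*(32*78 + 418) = -253*(2496 + 418) = -253*2914 = -737242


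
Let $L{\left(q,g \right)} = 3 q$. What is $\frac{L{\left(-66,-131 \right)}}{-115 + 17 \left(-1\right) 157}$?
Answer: $\frac{33}{464} \approx 0.071121$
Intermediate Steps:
$\frac{L{\left(-66,-131 \right)}}{-115 + 17 \left(-1\right) 157} = \frac{3 \left(-66\right)}{-115 + 17 \left(-1\right) 157} = - \frac{198}{-115 - 2669} = - \frac{198}{-2784} = \left(-198\right) \left(- \frac{1}{2784}\right) = \frac{33}{464}$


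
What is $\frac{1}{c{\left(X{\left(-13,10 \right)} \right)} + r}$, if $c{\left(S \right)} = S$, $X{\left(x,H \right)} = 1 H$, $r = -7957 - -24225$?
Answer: $\frac{1}{16278} \approx 6.1433 \cdot 10^{-5}$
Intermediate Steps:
$r = 16268$ ($r = -7957 + 24225 = 16268$)
$X{\left(x,H \right)} = H$
$\frac{1}{c{\left(X{\left(-13,10 \right)} \right)} + r} = \frac{1}{10 + 16268} = \frac{1}{16278}$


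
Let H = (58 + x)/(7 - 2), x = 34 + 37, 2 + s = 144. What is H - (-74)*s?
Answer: 52669/5 ≈ 10534.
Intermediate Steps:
s = 142 (s = -2 + 144 = 142)
x = 71
H = 129/5 (H = (58 + 71)/(7 - 2) = 129/5 ≈ 25.800)
H - (-74)*s = 129/5 - (-74)*142 = 129/5 - 74*(-142) = 129/5 + 10508 = 52669/5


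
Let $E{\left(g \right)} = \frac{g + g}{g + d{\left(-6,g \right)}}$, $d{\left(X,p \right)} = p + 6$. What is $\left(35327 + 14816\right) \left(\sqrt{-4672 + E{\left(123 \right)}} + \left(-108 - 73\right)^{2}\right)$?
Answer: $1642734823 + \frac{50143 i \sqrt{8239686}}{42} \approx 1.6427 \cdot 10^{9} + 3.427 \cdot 10^{6} i$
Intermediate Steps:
$d{\left(X,p \right)} = 6 + p$
$E{\left(g \right)} = \frac{2 g}{6 + 2 g}$ ($E{\left(g \right)} = \frac{g + g}{g + \left(6 + g\right)} = \frac{2 g}{6 + 2 g}$)
$\left(35327 + 14816\right) \left(\sqrt{-4672 + E{\left(123 \right)}} + \left(-108 - 73\right)^{2}\right) = \left(35327 + 14816\right) \left(\sqrt{-4672 + \frac{123}{3 + 123}} + \left(-108 - 73\right)^{2}\right) = 50143 \left(\sqrt{-4672 + \frac{123}{126}} + \left(-181\right)^{2}\right) = 50143 \left(\sqrt{-4672 + 123 \cdot \frac{1}{126}} + 32761\right) = 50143 \left(\sqrt{-4672 + \frac{41}{42}} + 32761\right) = 50143 \left(\sqrt{- \frac{196183}{42}} + 32761\right) = 50143 \left(\frac{i \sqrt{8239686}}{42} + 32761\right) = 50143 \left(32761 + \frac{i \sqrt{8239686}}{42}\right) = 1642734823 + \frac{50143 i \sqrt{8239686}}{42}$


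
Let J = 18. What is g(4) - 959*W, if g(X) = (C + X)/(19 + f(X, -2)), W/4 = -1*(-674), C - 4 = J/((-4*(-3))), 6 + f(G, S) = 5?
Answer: -93076685/36 ≈ -2.5855e+6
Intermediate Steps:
f(G, S) = -1 (f(G, S) = -6 + 5 = -1)
C = 11/2 (C = 4 + 18/((-4*(-3))) = 4 + 18/12 = 4 + 18*(1/12) = 4 + 3/2 = 11/2 ≈ 5.5000)
W = 2696 (W = 4*(-1*(-674)) = 4*674 = 2696)
g(X) = 11/36 + X/18 (g(X) = (11/2 + X)/(19 - 1) = (11/2 + X)/18 = (11/2 + X)*(1/18) = 11/36 + X/18)
g(4) - 959*W = (11/36 + (1/18)*4) - 959*2696 = (11/36 + 2/9) - 2585464 = 19/36 - 2585464 = -93076685/36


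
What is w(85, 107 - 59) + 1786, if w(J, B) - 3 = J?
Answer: 1874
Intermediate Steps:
w(J, B) = 3 + J
w(85, 107 - 59) + 1786 = (3 + 85) + 1786 = 88 + 1786 = 1874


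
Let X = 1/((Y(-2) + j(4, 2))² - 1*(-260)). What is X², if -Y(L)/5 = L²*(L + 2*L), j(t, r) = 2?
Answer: 1/229340736 ≈ 4.3603e-9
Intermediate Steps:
Y(L) = -15*L³ (Y(L) = -5*L²*(L + 2*L) = -5*L²*3*L = -15*L³)
X = 1/15144 (X = 1/((-15*(-2)³ + 2)² - 1*(-260)) = 1/((-15*(-8) + 2)² + 260) = 1/((120 + 2)² + 260) = 1/(122² + 260) = 1/(14884 + 260) = 1/15144 ≈ 6.6033e-5)
X² = (1/15144)² = 1/229340736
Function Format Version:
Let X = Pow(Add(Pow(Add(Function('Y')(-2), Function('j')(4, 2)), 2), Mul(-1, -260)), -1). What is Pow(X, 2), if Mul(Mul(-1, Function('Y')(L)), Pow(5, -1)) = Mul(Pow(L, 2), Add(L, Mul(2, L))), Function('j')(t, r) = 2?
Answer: Rational(1, 229340736) ≈ 4.3603e-9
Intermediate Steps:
Function('Y')(L) = Mul(-15, Pow(L, 3)) (Function('Y')(L) = Mul(-5, Mul(Pow(L, 2), Add(L, Mul(2, L)))) = Mul(-5, Mul(Pow(L, 2), Mul(3, L))) = Mul(-5, Mul(3, Pow(L, 3))) = Mul(-15, Pow(L, 3)))
X = Rational(1, 15144) (X = Pow(Add(Pow(Add(Mul(-15, Pow(-2, 3)), 2), 2), Mul(-1, -260)), -1) = Pow(Add(Pow(Add(Mul(-15, -8), 2), 2), 260), -1) = Pow(Add(Pow(Add(120, 2), 2), 260), -1) = Pow(Add(Pow(122, 2), 260), -1) = Pow(Add(14884, 260), -1) = Pow(15144, -1) = Rational(1, 15144) ≈ 6.6033e-5)
Pow(X, 2) = Pow(Rational(1, 15144), 2) = Rational(1, 229340736)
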